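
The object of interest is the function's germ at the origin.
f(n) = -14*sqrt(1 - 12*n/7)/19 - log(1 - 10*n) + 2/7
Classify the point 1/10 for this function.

The point is a logarithmic branch point.

The term (-1)*log(1 - n/(1/10)) has argument 1 - 1/10/(1/10) = 0 at 1/10: a logarithmic (infinitely-sheeted) branch point; the remaining terms are analytic or single-valued there.


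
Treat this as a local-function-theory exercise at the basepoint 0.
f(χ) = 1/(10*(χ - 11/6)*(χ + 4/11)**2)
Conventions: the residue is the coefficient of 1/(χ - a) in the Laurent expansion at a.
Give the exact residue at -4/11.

The residue is -2178/105125.

At the order-2 pole -4/11 set g(χ) = (χ - (-4/11))^2*f(χ) = 1/(10*(χ - 11/6)).
Order-2 pole: residue = g'(a); g'(-4/11) = -2178/105125, so the residue is -2178/105125.


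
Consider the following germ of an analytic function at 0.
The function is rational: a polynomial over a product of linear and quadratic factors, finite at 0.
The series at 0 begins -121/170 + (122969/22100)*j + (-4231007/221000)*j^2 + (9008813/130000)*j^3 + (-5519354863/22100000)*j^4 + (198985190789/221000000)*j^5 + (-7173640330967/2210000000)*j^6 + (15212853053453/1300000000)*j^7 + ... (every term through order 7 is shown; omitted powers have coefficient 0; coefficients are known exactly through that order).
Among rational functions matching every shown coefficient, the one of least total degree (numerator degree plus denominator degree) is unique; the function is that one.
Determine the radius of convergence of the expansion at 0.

No rational of total degree below 3 reproduces all 8 coefficients; solving the [1/2] Pade equations on them gives f(j) = (11/17 - 38*j/13)/(j**2 - 3*j - 10/11), whose expansion matches every shown term.
Denominator factor (j**2 - 3*j - 10/11): discriminant 139/11, real irrational roots 3/2 + (1/22)*sqrt(1529) and 3/2 - (1/22)*sqrt(1529); poles of order 1, moduli 3/2 + (1/22)*sqrt(1529) and -3/2 + (1/22)*sqrt(1529).
The radius of convergence is the smallest modulus among the singular points: -3/2 + (1/22)*sqrt(1529).

The radius of convergence is -3/2 + (1/22)*sqrt(1529).


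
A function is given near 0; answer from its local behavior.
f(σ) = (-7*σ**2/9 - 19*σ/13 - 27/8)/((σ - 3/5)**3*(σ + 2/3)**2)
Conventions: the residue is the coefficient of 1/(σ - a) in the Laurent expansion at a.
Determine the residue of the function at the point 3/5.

The residue is -46209125/13553384.

At the order-3 pole 3/5 set g(σ) = (σ - (3/5))^3*f(σ) = (-7*σ**2/9 - 19*σ/13 - 27/8)/(σ + 2/3)**2.
Order-3 pole: residue = g''(a)/2; g''(3/5) = -46209125/6776692, so the residue is -46209125/13553384.


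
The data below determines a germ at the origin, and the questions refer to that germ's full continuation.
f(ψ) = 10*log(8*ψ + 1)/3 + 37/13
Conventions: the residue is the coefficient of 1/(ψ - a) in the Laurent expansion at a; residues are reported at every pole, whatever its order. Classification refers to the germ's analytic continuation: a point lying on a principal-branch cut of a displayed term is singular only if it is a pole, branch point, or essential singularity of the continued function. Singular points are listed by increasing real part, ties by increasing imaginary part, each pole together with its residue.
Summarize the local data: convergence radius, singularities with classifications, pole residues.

Branch term (10/3)*log(1 - ψ/(-1/8)): its argument vanishes at ψ = -1/8, a logarithmic branch point, modulus 1/8.
The radius of convergence is the smallest modulus among the singular points: 1/8.

Radius of convergence at 0: 1/8.
At -1/8: a logarithmic branch point.


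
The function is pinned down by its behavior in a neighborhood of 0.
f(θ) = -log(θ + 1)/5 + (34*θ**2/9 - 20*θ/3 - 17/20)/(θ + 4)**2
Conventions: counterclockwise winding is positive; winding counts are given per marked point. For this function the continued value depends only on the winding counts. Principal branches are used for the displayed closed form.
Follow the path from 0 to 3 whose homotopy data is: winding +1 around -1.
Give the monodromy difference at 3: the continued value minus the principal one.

The rational part is single-valued and drops out of the difference; each branch term changes only by its own monodromy.
(-1/5)*log(1 - θ/(-1)): each positive loop around -1 adds 2*pi*i to the log, so winding +1 contributes (-1/5)*(1)*2*pi*i = -(2/5)*pi*i.
Summing the contributions at θ = 3 gives -(2/5)*pi*i.

Continued minus principal equals -(2/5)*pi*i.


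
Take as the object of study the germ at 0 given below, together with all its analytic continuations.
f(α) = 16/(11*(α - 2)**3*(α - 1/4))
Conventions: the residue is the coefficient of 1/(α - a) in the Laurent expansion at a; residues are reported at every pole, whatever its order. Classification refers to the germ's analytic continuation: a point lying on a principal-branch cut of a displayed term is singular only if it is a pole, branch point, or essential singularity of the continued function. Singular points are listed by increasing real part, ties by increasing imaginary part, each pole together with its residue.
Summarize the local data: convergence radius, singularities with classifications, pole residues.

Denominator factor (α - 1/4): pole of order 1 at 1/4, modulus 1/4.
Denominator factor (α - 2)^3: pole of order 3 at 2, modulus 2.
The radius of convergence is the smallest modulus among the singular points: 1/4.
At the order-1 pole 1/4 set g(α) = (α - (1/4))*f(α) = 16/(11*(α - 2)**3).
Simple pole: residue = g(a) at a = 1/4, which is -1024/3773.
At the order-3 pole 2 set g(α) = (α - (2))^3*f(α) = 16/(11*(α - 1/4)).
Order-3 pole: residue = g''(a)/2; g''(2) = 2048/3773, so the residue is 1024/3773.
List the singular points by increasing real part (a conjugate pair: the negative imaginary part first).

Radius of convergence at 0: 1/4.
At 1/4: a pole of order 1; residue -1024/3773.
At 2: a pole of order 3; residue 1024/3773.


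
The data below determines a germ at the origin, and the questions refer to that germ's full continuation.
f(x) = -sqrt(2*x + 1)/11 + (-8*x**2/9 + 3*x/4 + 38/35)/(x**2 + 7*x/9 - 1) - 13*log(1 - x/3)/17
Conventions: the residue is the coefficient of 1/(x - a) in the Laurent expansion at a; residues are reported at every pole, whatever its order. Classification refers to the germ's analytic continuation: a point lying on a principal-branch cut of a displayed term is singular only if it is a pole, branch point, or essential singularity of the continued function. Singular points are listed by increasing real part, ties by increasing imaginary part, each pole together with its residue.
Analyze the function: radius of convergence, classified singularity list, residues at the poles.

Denominator factor (x**2 + 7*x/9 - 1): discriminant 373/81, real irrational roots -7/18 + (1/18)*sqrt(373) and -7/18 - (1/18)*sqrt(373); poles of order 1, moduli -7/18 + (1/18)*sqrt(373) and 7/18 + (1/18)*sqrt(373).
Branch term (-13/17)*log(1 - x/(3)): its argument vanishes at x = 3, a logarithmic branch point, modulus 3.
Branch term (-1/11)*sqrt(1 - x/(-1/2)): its argument vanishes at x = -1/2, a square-root branch point, modulus 1/2.
The radius of convergence is the smallest modulus among the singular points: 1/2.
The branch terms are analytic at -7/18 - (1/18)*sqrt(373) and contribute nothing to the residue; only the rational part matters.
The factor x**2 + 7*x/9 - 1 splits as (x - a)(x - a') with a = -7/18 - (1/18)*sqrt(373), a' = -7/18 + (1/18)*sqrt(373). At the order-1 pole a set g(x) = (x - a)*(rational part) = [-8*x**2/9 + 3*x/4 + 38/35] / (x - a').
Simple pole: residue = g(a) at a = -7/18 - (1/18)*sqrt(373), which is 467/648 + (74239/8459640)*sqrt(373).
The branch terms are analytic at -7/18 + (1/18)*sqrt(373) and contribute nothing to the residue; only the rational part matters.
The factor x**2 + 7*x/9 - 1 splits as (x - a)(x - a') with a = -7/18 + (1/18)*sqrt(373), a' = -7/18 - (1/18)*sqrt(373). At the order-1 pole a set g(x) = (x - a)*(rational part) = [-8*x**2/9 + 3*x/4 + 38/35] / (x - a').
Simple pole: residue = g(a) at a = -7/18 + (1/18)*sqrt(373), which is 467/648 - (74239/8459640)*sqrt(373).
List the singular points by increasing real part (a conjugate pair: the negative imaginary part first).

Radius of convergence at 0: 1/2.
At -7/18 - (1/18)*sqrt(373): a pole of order 1; residue 467/648 + (74239/8459640)*sqrt(373).
At -1/2: an algebraic (square-root) branch point.
At -7/18 + (1/18)*sqrt(373): a pole of order 1; residue 467/648 - (74239/8459640)*sqrt(373).
At 3: a logarithmic branch point.


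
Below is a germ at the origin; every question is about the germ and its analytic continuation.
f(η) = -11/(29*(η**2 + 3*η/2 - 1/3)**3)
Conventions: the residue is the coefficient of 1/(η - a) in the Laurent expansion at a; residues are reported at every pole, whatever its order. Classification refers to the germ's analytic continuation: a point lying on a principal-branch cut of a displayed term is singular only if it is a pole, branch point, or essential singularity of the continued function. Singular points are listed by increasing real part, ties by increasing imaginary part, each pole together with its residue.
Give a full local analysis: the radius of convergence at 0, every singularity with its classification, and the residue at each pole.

Radius of convergence at 0: -3/4 + (1/12)*sqrt(129).
At -3/4 - (1/12)*sqrt(129): a pole of order 3; residue (19008/2305703)*sqrt(129).
At -3/4 + (1/12)*sqrt(129): a pole of order 3; residue -(19008/2305703)*sqrt(129).

Denominator factor (η**2 + 3*η/2 - 1/3)^3: discriminant 43/12, real irrational roots -3/4 + (1/12)*sqrt(129) and -3/4 - (1/12)*sqrt(129); poles of order 3, moduli -3/4 + (1/12)*sqrt(129) and 3/4 + (1/12)*sqrt(129).
The radius of convergence is the smallest modulus among the singular points: -3/4 + (1/12)*sqrt(129).
The factor η**2 + 3*η/2 - 1/3 splits as (η - a)(η - a') with a = -3/4 - (1/12)*sqrt(129), a' = -3/4 + (1/12)*sqrt(129). At the order-3 pole a set g(η) = (η - a)^3*f(η) = [-11/29] / (η - a')^3.
Order-3 pole: residue = g''(a)/2; g''(-3/4 - (1/12)*sqrt(129)) = (38016/2305703)*sqrt(129), so the residue is (19008/2305703)*sqrt(129).
The factor η**2 + 3*η/2 - 1/3 splits as (η - a)(η - a') with a = -3/4 + (1/12)*sqrt(129), a' = -3/4 - (1/12)*sqrt(129). At the order-3 pole a set g(η) = (η - a)^3*f(η) = [-11/29] / (η - a')^3.
Order-3 pole: residue = g''(a)/2; g''(-3/4 + (1/12)*sqrt(129)) = -(38016/2305703)*sqrt(129), so the residue is -(19008/2305703)*sqrt(129).
List the singular points by increasing real part (a conjugate pair: the negative imaginary part first).


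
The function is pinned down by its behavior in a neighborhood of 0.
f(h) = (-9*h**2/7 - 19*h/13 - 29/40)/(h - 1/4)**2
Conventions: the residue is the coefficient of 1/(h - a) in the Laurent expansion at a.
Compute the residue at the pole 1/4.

At the order-2 pole 1/4 set g(h) = (h - (1/4))^2*f(h) = -9*h**2/7 - 19*h/13 - 29/40.
Order-2 pole: residue = g'(a); g'(1/4) = -383/182, so the residue is -383/182.

The residue is -383/182.


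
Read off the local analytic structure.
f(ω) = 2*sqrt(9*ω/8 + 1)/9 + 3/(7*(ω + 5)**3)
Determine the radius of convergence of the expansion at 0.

The radius of convergence is 8/9.

Denominator factor (ω + 5)^3: pole of order 3 at -5, modulus 5.
Branch term (2/9)*sqrt(1 - ω/(-8/9)): its argument vanishes at ω = -8/9, a square-root branch point, modulus 8/9.
The radius of convergence is the smallest modulus among the singular points: 8/9.


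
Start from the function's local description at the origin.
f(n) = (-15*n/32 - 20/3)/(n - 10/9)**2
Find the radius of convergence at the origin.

The radius of convergence is 10/9.

Denominator factor (n - 10/9)^2: pole of order 2 at 10/9, modulus 10/9.
The radius of convergence is the smallest modulus among the singular points: 10/9.


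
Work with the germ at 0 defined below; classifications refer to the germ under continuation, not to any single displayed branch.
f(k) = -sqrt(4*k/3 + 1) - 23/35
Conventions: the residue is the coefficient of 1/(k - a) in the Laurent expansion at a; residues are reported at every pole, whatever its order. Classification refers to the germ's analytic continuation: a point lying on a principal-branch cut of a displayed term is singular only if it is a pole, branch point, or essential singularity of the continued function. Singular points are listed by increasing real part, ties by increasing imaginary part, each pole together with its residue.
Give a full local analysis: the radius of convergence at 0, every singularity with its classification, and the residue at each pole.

Branch term (-1)*sqrt(1 - k/(-3/4)): its argument vanishes at k = -3/4, a square-root branch point, modulus 3/4.
The radius of convergence is the smallest modulus among the singular points: 3/4.

Radius of convergence at 0: 3/4.
At -3/4: an algebraic (square-root) branch point.


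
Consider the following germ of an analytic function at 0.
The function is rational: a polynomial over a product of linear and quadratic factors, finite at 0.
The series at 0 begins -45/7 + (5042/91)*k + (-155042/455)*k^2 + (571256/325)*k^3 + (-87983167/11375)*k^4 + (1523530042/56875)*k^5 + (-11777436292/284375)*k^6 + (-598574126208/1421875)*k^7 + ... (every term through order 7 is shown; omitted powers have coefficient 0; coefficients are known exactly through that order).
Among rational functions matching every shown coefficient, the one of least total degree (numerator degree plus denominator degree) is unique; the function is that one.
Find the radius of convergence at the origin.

The radius of convergence is 1/5.

No rational of total degree below 5 reproduces all 8 coefficients; solving the [1/4] Pade equations on them gives f(k) = (-22*k/13 - 9/35)/((k + 1/5)**3*(k + 5)), whose expansion matches every shown term.
Denominator factor (k + 1/5)^3: pole of order 3 at -1/5, modulus 1/5.
Denominator factor (k + 5): pole of order 1 at -5, modulus 5.
The radius of convergence is the smallest modulus among the singular points: 1/5.


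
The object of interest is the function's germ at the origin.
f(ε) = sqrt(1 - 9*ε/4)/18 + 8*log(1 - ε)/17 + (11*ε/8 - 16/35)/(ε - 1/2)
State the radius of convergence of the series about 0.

The radius of convergence is 4/9.

Denominator factor (ε - 1/2): pole of order 1 at 1/2, modulus 1/2.
Branch term (1/18)*sqrt(1 - ε/(4/9)): its argument vanishes at ε = 4/9, a square-root branch point, modulus 4/9.
Branch term (8/17)*log(1 - ε/(1)): its argument vanishes at ε = 1, a logarithmic branch point, modulus 1.
The radius of convergence is the smallest modulus among the singular points: 4/9.


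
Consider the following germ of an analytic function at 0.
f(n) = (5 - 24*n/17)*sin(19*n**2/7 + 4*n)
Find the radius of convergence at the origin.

The factor sin(19*n**2/7 + 4*n) is entire and contributes no finite singular point.
The polynomial part has no poles.
No finite singular points: the Taylor series at 0 converges everywhere.

The radius of convergence is infinite.


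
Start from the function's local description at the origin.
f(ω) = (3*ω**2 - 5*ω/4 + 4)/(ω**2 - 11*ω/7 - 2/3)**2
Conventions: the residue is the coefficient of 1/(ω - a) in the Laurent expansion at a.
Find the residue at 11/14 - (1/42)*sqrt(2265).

The factor ω**2 - 11*ω/7 - 2/3 splits as (ω - a)(ω - a') with a = 11/14 - (1/42)*sqrt(2265), a' = 11/14 + (1/42)*sqrt(2265). At the order-2 pole a set g(ω) = (ω - a)^2*f(ω) = [3*ω**2 - 5*ω/4 + 4] / (ω - a')^2.
Order-2 pole: residue = g'(a); g'(11/14 - (1/42)*sqrt(2265)) = (8379/2280100)*sqrt(2265), so the residue is (8379/2280100)*sqrt(2265).

The residue is (8379/2280100)*sqrt(2265).


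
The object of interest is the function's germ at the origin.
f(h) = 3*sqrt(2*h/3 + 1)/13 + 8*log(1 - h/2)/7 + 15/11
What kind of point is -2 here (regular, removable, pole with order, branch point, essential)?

There is no denominator, hence no pole anywhere.
Branch term sqrt(1 - h/(-3/2)): argument at -2 is -1/3, nonzero, so -2 is not its branch point (a point on a principal cut is still regular for the continued germ).
Branch term log(1 - h/(2)): argument at -2 is 2, nonzero, so -2 is not its branch point (a point on a principal cut is still regular for the continued germ).
So the germ continues analytically to -2.

The point is a regular point.


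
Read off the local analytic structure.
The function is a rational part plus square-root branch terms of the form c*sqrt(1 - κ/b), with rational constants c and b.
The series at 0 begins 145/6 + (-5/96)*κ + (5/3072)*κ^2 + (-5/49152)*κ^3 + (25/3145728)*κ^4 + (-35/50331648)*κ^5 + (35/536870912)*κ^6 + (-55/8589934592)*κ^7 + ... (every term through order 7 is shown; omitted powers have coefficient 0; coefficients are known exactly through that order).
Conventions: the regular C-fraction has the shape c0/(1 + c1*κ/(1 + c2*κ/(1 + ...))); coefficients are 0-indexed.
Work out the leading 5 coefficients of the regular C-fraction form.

The regular C-fraction coefficients are [145/6, 1/464, 27/928, 29/864, 25/864].

Taylor coefficients (read off): a_0 = 145/6, a_1 = -5/96, a_2 = 5/3072, a_3 = -5/49152, a_4 = 25/3145728.
c0 = a_0 = 145/6. Peel one level at a time: if S = 1 + c*κ/S' with S'(0) = 1, then c is the κ-coefficient of S and S' = c*κ/(S - 1).
S_1 = c0/f = 1 + (1/464)*κ + (-27/430592)*κ^2 + ...; c1 = 1/464.
S_2 = c1*κ/(S_1 - 1) = 1 + (27/928)*κ + (-1/1024)*κ^2 + ...; c2 = 27/928.
S_3 = c2*κ/(S_2 - 1) = 1 + (29/864)*κ + (-725/746496)*κ^2 + ...; c3 = 29/864.
S_4 = c3*κ/(S_3 - 1) = 1 + (25/864)*κ + ...; c4 = 25/864.


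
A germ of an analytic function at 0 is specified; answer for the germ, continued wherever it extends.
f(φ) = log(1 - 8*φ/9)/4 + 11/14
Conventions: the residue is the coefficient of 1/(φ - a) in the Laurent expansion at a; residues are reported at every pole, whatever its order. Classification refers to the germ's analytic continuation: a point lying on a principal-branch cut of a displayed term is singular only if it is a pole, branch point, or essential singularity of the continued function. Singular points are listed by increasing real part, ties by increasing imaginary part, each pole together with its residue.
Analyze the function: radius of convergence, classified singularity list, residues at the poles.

Branch term (1/4)*log(1 - φ/(9/8)): its argument vanishes at φ = 9/8, a logarithmic branch point, modulus 9/8.
The radius of convergence is the smallest modulus among the singular points: 9/8.

Radius of convergence at 0: 9/8.
At 9/8: a logarithmic branch point.


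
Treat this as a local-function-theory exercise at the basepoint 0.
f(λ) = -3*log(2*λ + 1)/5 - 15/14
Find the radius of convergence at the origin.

Branch term (-3/5)*log(1 - λ/(-1/2)): its argument vanishes at λ = -1/2, a logarithmic branch point, modulus 1/2.
The radius of convergence is the smallest modulus among the singular points: 1/2.

The radius of convergence is 1/2.


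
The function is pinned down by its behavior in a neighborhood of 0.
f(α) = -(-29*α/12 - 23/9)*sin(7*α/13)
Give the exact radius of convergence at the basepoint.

The radius of convergence is infinite.

The factor -sin(7*α/13) is entire and contributes no finite singular point.
The polynomial part has no poles.
No finite singular points: the Taylor series at 0 converges everywhere.


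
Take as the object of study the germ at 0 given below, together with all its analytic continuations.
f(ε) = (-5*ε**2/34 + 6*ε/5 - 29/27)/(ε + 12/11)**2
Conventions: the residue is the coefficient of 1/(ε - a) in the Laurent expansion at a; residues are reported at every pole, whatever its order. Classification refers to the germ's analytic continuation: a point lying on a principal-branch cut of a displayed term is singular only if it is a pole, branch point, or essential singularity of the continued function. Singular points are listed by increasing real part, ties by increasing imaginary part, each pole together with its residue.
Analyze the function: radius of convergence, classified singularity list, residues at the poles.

Radius of convergence at 0: 12/11.
At -12/11: a pole of order 2; residue 1422/935.

Denominator factor (ε + 12/11)^2: pole of order 2 at -12/11, modulus 12/11.
The radius of convergence is the smallest modulus among the singular points: 12/11.
At the order-2 pole -12/11 set g(ε) = (ε - (-12/11))^2*f(ε) = -5*ε**2/34 + 6*ε/5 - 29/27.
Order-2 pole: residue = g'(a); g'(-12/11) = 1422/935, so the residue is 1422/935.


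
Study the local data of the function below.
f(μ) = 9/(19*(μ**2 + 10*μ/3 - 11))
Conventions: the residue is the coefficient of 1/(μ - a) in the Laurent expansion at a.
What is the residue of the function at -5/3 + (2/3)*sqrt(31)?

The residue is (27/2356)*sqrt(31).

The factor μ**2 + 10*μ/3 - 11 splits as (μ - a)(μ - a') with a = -5/3 + (2/3)*sqrt(31), a' = -5/3 - (2/3)*sqrt(31). At the order-1 pole a set g(μ) = (μ - a)*f(μ) = [9/19] / (μ - a').
Simple pole: residue = g(a) at a = -5/3 + (2/3)*sqrt(31), which is (27/2356)*sqrt(31).


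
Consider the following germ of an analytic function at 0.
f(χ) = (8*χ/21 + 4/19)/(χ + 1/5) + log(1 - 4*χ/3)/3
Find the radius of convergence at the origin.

Denominator factor (χ + 1/5): pole of order 1 at -1/5, modulus 1/5.
Branch term (1/3)*log(1 - χ/(3/4)): its argument vanishes at χ = 3/4, a logarithmic branch point, modulus 3/4.
The radius of convergence is the smallest modulus among the singular points: 1/5.

The radius of convergence is 1/5.


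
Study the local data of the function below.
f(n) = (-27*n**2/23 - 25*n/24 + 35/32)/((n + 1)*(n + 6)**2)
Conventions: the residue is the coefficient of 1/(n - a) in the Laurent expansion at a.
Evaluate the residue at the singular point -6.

At the order-2 pole -6 set g(n) = (n - (-6))^2*f(n) = (-27*n**2/23 - 25*n/24 + 35/32)/(n + 1).
Order-2 pole: residue = g'(a); g'(-6) = -66923/55200, so the residue is -66923/55200.

The residue is -66923/55200.


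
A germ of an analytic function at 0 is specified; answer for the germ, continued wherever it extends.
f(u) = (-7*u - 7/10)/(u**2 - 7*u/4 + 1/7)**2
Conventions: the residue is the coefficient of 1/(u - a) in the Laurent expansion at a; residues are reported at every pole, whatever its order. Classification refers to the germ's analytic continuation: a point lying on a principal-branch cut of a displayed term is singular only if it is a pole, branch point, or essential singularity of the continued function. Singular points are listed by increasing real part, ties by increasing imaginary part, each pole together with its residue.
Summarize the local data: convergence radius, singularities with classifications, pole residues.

Radius of convergence at 0: 7/8 - (3/56)*sqrt(217).
At 7/8 - (3/56)*sqrt(217): a pole of order 2; residue -(10192/43245)*sqrt(217).
At 7/8 + (3/56)*sqrt(217): a pole of order 2; residue (10192/43245)*sqrt(217).

Denominator factor (u**2 - 7*u/4 + 1/7)^2: discriminant 279/112, real irrational roots 7/8 + (3/56)*sqrt(217) and 7/8 - (3/56)*sqrt(217); poles of order 2, moduli 7/8 + (3/56)*sqrt(217) and 7/8 - (3/56)*sqrt(217).
The radius of convergence is the smallest modulus among the singular points: 7/8 - (3/56)*sqrt(217).
The factor u**2 - 7*u/4 + 1/7 splits as (u - a)(u - a') with a = 7/8 - (3/56)*sqrt(217), a' = 7/8 + (3/56)*sqrt(217). At the order-2 pole a set g(u) = (u - a)^2*f(u) = [-7*u - 7/10] / (u - a')^2.
Order-2 pole: residue = g'(a); g'(7/8 - (3/56)*sqrt(217)) = -(10192/43245)*sqrt(217), so the residue is -(10192/43245)*sqrt(217).
The factor u**2 - 7*u/4 + 1/7 splits as (u - a)(u - a') with a = 7/8 + (3/56)*sqrt(217), a' = 7/8 - (3/56)*sqrt(217). At the order-2 pole a set g(u) = (u - a)^2*f(u) = [-7*u - 7/10] / (u - a')^2.
Order-2 pole: residue = g'(a); g'(7/8 + (3/56)*sqrt(217)) = (10192/43245)*sqrt(217), so the residue is (10192/43245)*sqrt(217).
List the singular points by increasing real part (a conjugate pair: the negative imaginary part first).


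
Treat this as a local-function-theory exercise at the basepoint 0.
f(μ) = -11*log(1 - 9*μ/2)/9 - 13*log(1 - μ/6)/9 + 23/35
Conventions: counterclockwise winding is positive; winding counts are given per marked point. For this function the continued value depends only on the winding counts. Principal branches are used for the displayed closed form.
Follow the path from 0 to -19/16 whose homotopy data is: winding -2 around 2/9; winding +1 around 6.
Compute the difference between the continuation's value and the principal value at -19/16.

The rational part is single-valued and drops out of the difference; each branch term changes only by its own monodromy.
(-11/9)*log(1 - μ/(2/9)): each positive loop around 2/9 adds 2*pi*i to the log, so winding -2 contributes (-11/9)*(-2)*2*pi*i = (44/9)*pi*i.
(-13/9)*log(1 - μ/(6)): each positive loop around 6 adds 2*pi*i to the log, so winding +1 contributes (-13/9)*(1)*2*pi*i = -(26/9)*pi*i.
Summing the contributions at μ = -19/16 gives (2)*pi*i.

Continued minus principal equals (2)*pi*i.


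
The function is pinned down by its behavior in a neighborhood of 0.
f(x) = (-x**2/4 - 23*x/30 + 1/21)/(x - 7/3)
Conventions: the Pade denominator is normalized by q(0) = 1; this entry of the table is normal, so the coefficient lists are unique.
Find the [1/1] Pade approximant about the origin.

Taylor coefficients needed (expand at 0): a_0 = -1/49, a_1 = 1097/3430, a_2 = 11727/48020.
Write the denominator as Q(x) = 1 + q1*x. Requiring Q*f - P = O(x^3) with deg P <= 1 kills the coefficients of x^2..x^2 in Q*f:
  x^2: a_2 + q1*a_1 = 0, i.e. 11727/48020 + (1097/3430)*q1 = 0.
Solving this linear system: q1 = -11727/15358.
The numerator is Q*f truncated at degree 1: P0 = a_0 = -1/49; P1 = a_1 + q1*a_0 = 12878/38395.

The Pade approximant has numerator coefficients [-1/49, 12878/38395]; denominator coefficients [1, -11727/15358].


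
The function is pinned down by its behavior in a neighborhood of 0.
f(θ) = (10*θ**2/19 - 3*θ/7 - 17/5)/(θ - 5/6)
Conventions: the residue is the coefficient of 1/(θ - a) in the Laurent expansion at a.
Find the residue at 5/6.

At the order-1 pole 5/6 set g(θ) = (θ - (5/6))*f(θ) = 10*θ**2/19 - 3*θ/7 - 17/5.
Simple pole: residue = g(a) at a = 5/6, which is -20299/5985.

The residue is -20299/5985.


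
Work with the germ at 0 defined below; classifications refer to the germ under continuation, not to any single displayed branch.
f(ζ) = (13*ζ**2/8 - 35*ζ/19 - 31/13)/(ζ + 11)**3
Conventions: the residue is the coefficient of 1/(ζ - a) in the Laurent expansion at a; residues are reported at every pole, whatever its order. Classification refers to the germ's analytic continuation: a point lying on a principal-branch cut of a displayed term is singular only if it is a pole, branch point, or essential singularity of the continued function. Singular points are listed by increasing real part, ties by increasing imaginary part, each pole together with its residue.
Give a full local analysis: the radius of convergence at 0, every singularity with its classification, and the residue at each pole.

Radius of convergence at 0: 11.
At -11: a pole of order 3; residue 13/8.

Denominator factor (ζ + 11)^3: pole of order 3 at -11, modulus 11.
The radius of convergence is the smallest modulus among the singular points: 11.
At the order-3 pole -11 set g(ζ) = (ζ - (-11))^3*f(ζ) = 13*ζ**2/8 - 35*ζ/19 - 31/13.
Order-3 pole: residue = g''(a)/2; g''(-11) = 13/4, so the residue is 13/8.


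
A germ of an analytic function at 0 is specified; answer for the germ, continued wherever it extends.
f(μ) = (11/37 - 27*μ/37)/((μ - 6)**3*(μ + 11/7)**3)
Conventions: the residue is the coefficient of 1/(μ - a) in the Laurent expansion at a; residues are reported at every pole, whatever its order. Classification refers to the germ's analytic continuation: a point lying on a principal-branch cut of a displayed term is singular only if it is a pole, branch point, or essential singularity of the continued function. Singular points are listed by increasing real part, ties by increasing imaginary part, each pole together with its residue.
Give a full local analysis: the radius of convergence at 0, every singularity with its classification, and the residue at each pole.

Denominator factor (μ + 11/7)^3: pole of order 3 at -11/7, modulus 11/7.
Denominator factor (μ - 6)^3: pole of order 3 at 6, modulus 6.
The radius of convergence is the smallest modulus among the singular points: 11/7.
At the order-3 pole -11/7 set g(μ) = (μ - (-11/7))^3*f(μ) = (11/37 - 27*μ/37)/(μ - 6)**3.
Order-3 pole: residue = g''(a)/2; g''(-11/7) = 9839298/15473233241, so the residue is 4919649/15473233241.
At the order-3 pole 6 set g(μ) = (μ - (6))^3*f(μ) = (11/37 - 27*μ/37)/(μ + 11/7)**3.
Order-3 pole: residue = g''(a)/2; g''(6) = -9839298/15473233241, so the residue is -4919649/15473233241.
List the singular points by increasing real part (a conjugate pair: the negative imaginary part first).

Radius of convergence at 0: 11/7.
At -11/7: a pole of order 3; residue 4919649/15473233241.
At 6: a pole of order 3; residue -4919649/15473233241.


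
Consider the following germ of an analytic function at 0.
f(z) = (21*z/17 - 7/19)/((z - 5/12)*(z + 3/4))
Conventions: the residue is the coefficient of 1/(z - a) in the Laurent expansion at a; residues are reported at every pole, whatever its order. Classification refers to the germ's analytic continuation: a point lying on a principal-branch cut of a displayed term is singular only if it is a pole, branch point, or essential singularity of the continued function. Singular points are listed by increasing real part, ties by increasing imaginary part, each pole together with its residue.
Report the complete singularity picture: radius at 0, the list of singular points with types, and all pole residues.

Radius of convergence at 0: 5/12.
At -3/4: a pole of order 1; residue 717/646.
At 5/12: a pole of order 1; residue 81/646.

Denominator factor (z + 3/4): pole of order 1 at -3/4, modulus 3/4.
Denominator factor (z - 5/12): pole of order 1 at 5/12, modulus 5/12.
The radius of convergence is the smallest modulus among the singular points: 5/12.
At the order-1 pole -3/4 set g(z) = (z - (-3/4))*f(z) = (21*z/17 - 7/19)/(z - 5/12).
Simple pole: residue = g(a) at a = -3/4, which is 717/646.
At the order-1 pole 5/12 set g(z) = (z - (5/12))*f(z) = (21*z/17 - 7/19)/(z + 3/4).
Simple pole: residue = g(a) at a = 5/12, which is 81/646.
List the singular points by increasing real part (a conjugate pair: the negative imaginary part first).


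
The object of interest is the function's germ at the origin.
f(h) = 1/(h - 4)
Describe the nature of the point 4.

The denominator factor h - 4 vanishes at 4 and appears to the power 1; the numerator there equals 1, nonzero, and no other factor vanishes.
Hence a pole whose order is the multiplicity, 1.

The point is a pole of order 1.


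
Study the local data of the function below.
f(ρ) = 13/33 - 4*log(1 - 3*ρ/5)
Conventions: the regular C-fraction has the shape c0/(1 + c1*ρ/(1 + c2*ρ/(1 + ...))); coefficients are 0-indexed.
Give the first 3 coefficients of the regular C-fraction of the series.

Taylor coefficients (expand at 0): a_0 = 13/33, a_1 = 12/5, a_2 = 18/25.
c0 = a_0 = 13/33. Peel one level at a time: if S = 1 + c*ρ/S' with S'(0) = 1, then c is the ρ-coefficient of S and S' = c*ρ/(S - 1).
S_1 = c0/f = 1 + (-396/65)*ρ + (149094/4225)*ρ^2 + ...; c1 = -396/65.
S_2 = c1*ρ/(S_1 - 1) = 1 + (753/130)*ρ + ...; c2 = 753/130.

The regular C-fraction coefficients are [13/33, -396/65, 753/130].


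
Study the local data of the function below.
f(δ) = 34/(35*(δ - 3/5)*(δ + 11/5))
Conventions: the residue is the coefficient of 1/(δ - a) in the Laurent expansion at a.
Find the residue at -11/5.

The residue is -17/49.

At the order-1 pole -11/5 set g(δ) = (δ - (-11/5))*f(δ) = 34/(35*(δ - 3/5)).
Simple pole: residue = g(a) at a = -11/5, which is -17/49.


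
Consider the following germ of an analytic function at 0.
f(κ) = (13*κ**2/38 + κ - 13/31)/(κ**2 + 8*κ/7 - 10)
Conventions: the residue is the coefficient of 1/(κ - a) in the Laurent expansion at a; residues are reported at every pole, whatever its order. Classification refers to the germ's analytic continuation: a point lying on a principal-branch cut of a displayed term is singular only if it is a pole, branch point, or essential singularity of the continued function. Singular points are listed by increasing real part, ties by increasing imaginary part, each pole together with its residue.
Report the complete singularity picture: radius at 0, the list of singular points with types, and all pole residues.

Radius of convergence at 0: -4/7 + (1/7)*sqrt(506).
At -4/7 - (1/7)*sqrt(506): a pole of order 1; residue 81/266 - (19147/1043119)*sqrt(506).
At -4/7 + (1/7)*sqrt(506): a pole of order 1; residue 81/266 + (19147/1043119)*sqrt(506).

Denominator factor (κ**2 + 8*κ/7 - 10): discriminant 2024/49, real irrational roots -4/7 + (1/7)*sqrt(506) and -4/7 - (1/7)*sqrt(506); poles of order 1, moduli -4/7 + (1/7)*sqrt(506) and 4/7 + (1/7)*sqrt(506).
The radius of convergence is the smallest modulus among the singular points: -4/7 + (1/7)*sqrt(506).
The factor κ**2 + 8*κ/7 - 10 splits as (κ - a)(κ - a') with a = -4/7 - (1/7)*sqrt(506), a' = -4/7 + (1/7)*sqrt(506). At the order-1 pole a set g(κ) = (κ - a)*f(κ) = [13*κ**2/38 + κ - 13/31] / (κ - a').
Simple pole: residue = g(a) at a = -4/7 - (1/7)*sqrt(506), which is 81/266 - (19147/1043119)*sqrt(506).
The factor κ**2 + 8*κ/7 - 10 splits as (κ - a)(κ - a') with a = -4/7 + (1/7)*sqrt(506), a' = -4/7 - (1/7)*sqrt(506). At the order-1 pole a set g(κ) = (κ - a)*f(κ) = [13*κ**2/38 + κ - 13/31] / (κ - a').
Simple pole: residue = g(a) at a = -4/7 + (1/7)*sqrt(506), which is 81/266 + (19147/1043119)*sqrt(506).
List the singular points by increasing real part (a conjugate pair: the negative imaginary part first).


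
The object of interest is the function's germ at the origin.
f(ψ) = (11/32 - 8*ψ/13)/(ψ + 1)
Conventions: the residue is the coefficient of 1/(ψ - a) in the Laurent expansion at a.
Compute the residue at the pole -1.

At the order-1 pole -1 set g(ψ) = (ψ - (-1))*f(ψ) = 11/32 - 8*ψ/13.
Simple pole: residue = g(a) at a = -1, which is 399/416.

The residue is 399/416.


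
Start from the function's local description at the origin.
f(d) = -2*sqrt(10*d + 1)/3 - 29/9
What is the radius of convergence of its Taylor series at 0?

Branch term (-2/3)*sqrt(1 - d/(-1/10)): its argument vanishes at d = -1/10, a square-root branch point, modulus 1/10.
The radius of convergence is the smallest modulus among the singular points: 1/10.

The radius of convergence is 1/10.


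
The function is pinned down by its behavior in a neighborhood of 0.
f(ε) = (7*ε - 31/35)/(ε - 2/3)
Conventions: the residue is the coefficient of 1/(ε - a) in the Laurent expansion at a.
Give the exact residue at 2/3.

The residue is 397/105.

At the order-1 pole 2/3 set g(ε) = (ε - (2/3))*f(ε) = 7*ε - 31/35.
Simple pole: residue = g(a) at a = 2/3, which is 397/105.


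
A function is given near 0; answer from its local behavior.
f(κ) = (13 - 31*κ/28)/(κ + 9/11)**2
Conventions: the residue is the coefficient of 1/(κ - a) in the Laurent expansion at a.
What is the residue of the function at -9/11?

At the order-2 pole -9/11 set g(κ) = (κ - (-9/11))^2*f(κ) = 13 - 31*κ/28.
Order-2 pole: residue = g'(a); g'(-9/11) = -31/28, so the residue is -31/28.

The residue is -31/28.


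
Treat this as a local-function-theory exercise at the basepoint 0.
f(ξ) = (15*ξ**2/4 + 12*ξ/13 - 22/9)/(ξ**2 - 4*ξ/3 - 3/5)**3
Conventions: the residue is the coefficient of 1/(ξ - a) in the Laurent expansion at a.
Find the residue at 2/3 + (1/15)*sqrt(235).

The factor ξ**2 - 4*ξ/3 - 3/5 splits as (ξ - a)(ξ - a') with a = 2/3 + (1/15)*sqrt(235), a' = 2/3 - (1/15)*sqrt(235). At the order-3 pole a set g(ξ) = (ξ - a)^3*f(ξ) = [15*ξ**2/4 + 12*ξ/13 - 22/9] / (ξ - a')^3.
Order-3 pole: residue = g''(a)/2; g''(2/3 + (1/15)*sqrt(235)) = -(1391175/43190368)*sqrt(235), so the residue is -(1391175/86380736)*sqrt(235).

The residue is -(1391175/86380736)*sqrt(235).


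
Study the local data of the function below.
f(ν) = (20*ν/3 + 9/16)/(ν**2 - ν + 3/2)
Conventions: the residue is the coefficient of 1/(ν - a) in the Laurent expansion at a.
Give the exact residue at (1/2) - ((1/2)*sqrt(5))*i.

The factor ν**2 - ν + 3/2 splits as (ν - a)(ν - a') with a = (1/2) - ((1/2)*sqrt(5))*i, a' = (1/2) + ((1/2)*sqrt(5))*i. At the order-1 pole a set g(ν) = (ν - a)*f(ν) = [20*ν/3 + 9/16] / (ν - a').
Simple pole: residue = g(a) at a = (1/2) - ((1/2)*sqrt(5))*i, which is (10/3) + ((187/240)*sqrt(5))*i.

The residue is (10/3) + ((187/240)*sqrt(5))*i.


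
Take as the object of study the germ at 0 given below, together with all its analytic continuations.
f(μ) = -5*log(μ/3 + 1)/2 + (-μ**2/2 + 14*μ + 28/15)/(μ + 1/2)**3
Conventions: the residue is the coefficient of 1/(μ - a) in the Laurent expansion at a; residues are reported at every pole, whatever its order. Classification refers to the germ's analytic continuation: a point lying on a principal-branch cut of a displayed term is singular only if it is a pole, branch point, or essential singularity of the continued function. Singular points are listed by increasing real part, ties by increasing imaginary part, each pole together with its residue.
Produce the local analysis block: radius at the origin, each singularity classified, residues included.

Denominator factor (μ + 1/2)^3: pole of order 3 at -1/2, modulus 1/2.
Branch term (-5/2)*log(1 - μ/(-3)): its argument vanishes at μ = -3, a logarithmic branch point, modulus 3.
The radius of convergence is the smallest modulus among the singular points: 1/2.
The branch term is analytic at -1/2 and contributes nothing to the residue; only the rational part matters.
At the order-3 pole -1/2 set g(μ) = (μ - (-1/2))^3*(rational part) = -μ**2/2 + 14*μ + 28/15.
Order-3 pole: residue = g''(a)/2; g''(-1/2) = -1, so the residue is -1/2.
List the singular points by increasing real part (a conjugate pair: the negative imaginary part first).

Radius of convergence at 0: 1/2.
At -3: a logarithmic branch point.
At -1/2: a pole of order 3; residue -1/2.


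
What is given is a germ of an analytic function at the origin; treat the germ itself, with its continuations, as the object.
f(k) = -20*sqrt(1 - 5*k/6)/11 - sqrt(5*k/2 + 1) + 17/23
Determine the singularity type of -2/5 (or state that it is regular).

The term (-1)*sqrt(1 - k/(-2/5)) has argument 1 - -2/5/(-2/5) = 0 at -2/5: a square-root (algebraic, two-sheeted) branch point; the remaining terms are analytic or single-valued there.

The point is an algebraic (square-root) branch point.


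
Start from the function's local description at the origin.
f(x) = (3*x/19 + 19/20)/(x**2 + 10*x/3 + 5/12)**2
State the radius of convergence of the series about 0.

Denominator factor (x**2 + 10*x/3 + 5/12)^2: discriminant 85/9, real irrational roots -5/3 + (1/6)*sqrt(85) and -5/3 - (1/6)*sqrt(85); poles of order 2, moduli 5/3 - (1/6)*sqrt(85) and 5/3 + (1/6)*sqrt(85).
The radius of convergence is the smallest modulus among the singular points: 5/3 - (1/6)*sqrt(85).

The radius of convergence is 5/3 - (1/6)*sqrt(85).


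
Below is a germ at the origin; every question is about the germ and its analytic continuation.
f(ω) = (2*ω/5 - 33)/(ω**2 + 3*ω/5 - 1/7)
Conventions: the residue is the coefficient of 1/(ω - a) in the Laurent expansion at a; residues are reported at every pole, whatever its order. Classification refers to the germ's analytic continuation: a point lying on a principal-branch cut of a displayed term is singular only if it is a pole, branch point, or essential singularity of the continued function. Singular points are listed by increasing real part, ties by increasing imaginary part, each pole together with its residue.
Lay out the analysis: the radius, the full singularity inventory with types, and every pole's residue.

Radius of convergence at 0: -3/10 + (1/70)*sqrt(1141).
At -3/10 - (1/70)*sqrt(1141): a pole of order 1; residue 1/5 + (828/815)*sqrt(1141).
At -3/10 + (1/70)*sqrt(1141): a pole of order 1; residue 1/5 - (828/815)*sqrt(1141).

Denominator factor (ω**2 + 3*ω/5 - 1/7): discriminant 163/175, real irrational roots -3/10 + (1/70)*sqrt(1141) and -3/10 - (1/70)*sqrt(1141); poles of order 1, moduli -3/10 + (1/70)*sqrt(1141) and 3/10 + (1/70)*sqrt(1141).
The radius of convergence is the smallest modulus among the singular points: -3/10 + (1/70)*sqrt(1141).
The factor ω**2 + 3*ω/5 - 1/7 splits as (ω - a)(ω - a') with a = -3/10 - (1/70)*sqrt(1141), a' = -3/10 + (1/70)*sqrt(1141). At the order-1 pole a set g(ω) = (ω - a)*f(ω) = [2*ω/5 - 33] / (ω - a').
Simple pole: residue = g(a) at a = -3/10 - (1/70)*sqrt(1141), which is 1/5 + (828/815)*sqrt(1141).
The factor ω**2 + 3*ω/5 - 1/7 splits as (ω - a)(ω - a') with a = -3/10 + (1/70)*sqrt(1141), a' = -3/10 - (1/70)*sqrt(1141). At the order-1 pole a set g(ω) = (ω - a)*f(ω) = [2*ω/5 - 33] / (ω - a').
Simple pole: residue = g(a) at a = -3/10 + (1/70)*sqrt(1141), which is 1/5 - (828/815)*sqrt(1141).
List the singular points by increasing real part (a conjugate pair: the negative imaginary part first).
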